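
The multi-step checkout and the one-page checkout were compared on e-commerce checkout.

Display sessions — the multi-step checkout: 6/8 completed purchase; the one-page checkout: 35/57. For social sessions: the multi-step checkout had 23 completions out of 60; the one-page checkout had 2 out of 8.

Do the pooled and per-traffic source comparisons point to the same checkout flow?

No

Display: the multi-step checkout 6/8 = 75.0%, the one-page checkout 35/57 = 61.4% → the multi-step checkout
Social: the multi-step checkout 23/60 = 38.3%, the one-page checkout 2/8 = 25.0% → the multi-step checkout
Overall: the multi-step checkout 29/68 = 42.6%, the one-page checkout 37/65 = 56.9% → the one-page checkout
The multi-step checkout wins each traffic group but the one-page checkout wins overall — the comparison reverses. The multi-step checkout's sessions skew toward social, which has a lower base rate.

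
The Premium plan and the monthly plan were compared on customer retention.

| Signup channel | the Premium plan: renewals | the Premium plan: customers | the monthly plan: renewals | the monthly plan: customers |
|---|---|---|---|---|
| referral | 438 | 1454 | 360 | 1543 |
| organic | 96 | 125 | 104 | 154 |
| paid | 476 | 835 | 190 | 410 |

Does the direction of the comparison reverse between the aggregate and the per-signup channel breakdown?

Referral: the Premium plan 438/1454 = 30.1%, the monthly plan 360/1543 = 23.3% → the Premium plan
Organic: the Premium plan 96/125 = 76.8%, the monthly plan 104/154 = 67.5% → the Premium plan
Paid: the Premium plan 476/835 = 57.0%, the monthly plan 190/410 = 46.3% → the Premium plan
Overall: the Premium plan 1010/2414 = 41.8%, the monthly plan 654/2107 = 31.0% → the Premium plan
The Premium plan wins overall and in every signup group — no reversal.

No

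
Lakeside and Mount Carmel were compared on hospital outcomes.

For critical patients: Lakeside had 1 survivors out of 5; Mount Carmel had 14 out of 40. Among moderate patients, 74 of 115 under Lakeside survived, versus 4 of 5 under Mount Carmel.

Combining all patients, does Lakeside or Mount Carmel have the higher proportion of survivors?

Lakeside

Critical: Lakeside 1/5 = 20.0%, Mount Carmel 14/40 = 35.0% → Mount Carmel
Moderate: Lakeside 74/115 = 64.3%, Mount Carmel 4/5 = 80.0% → Mount Carmel
Overall: Lakeside 75/120 = 62.5%, Mount Carmel 18/45 = 40.0% → Lakeside
(Mount Carmel wins every case group but Lakeside wins overall — Mount Carmel's patients skew toward the low-rate critical group.)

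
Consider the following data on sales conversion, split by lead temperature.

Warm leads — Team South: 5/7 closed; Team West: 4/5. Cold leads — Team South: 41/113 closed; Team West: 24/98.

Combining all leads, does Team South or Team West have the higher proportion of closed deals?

Warm: Team South 5/7 = 71.4%, Team West 4/5 = 80.0% → Team West
Cold: Team South 41/113 = 36.3%, Team West 24/98 = 24.5% → Team South
Overall: Team South 46/120 = 38.3%, Team West 28/103 = 27.2% → Team South
(Neither sweeps every lead group, but Team South has the higher pooled rate.)

Team South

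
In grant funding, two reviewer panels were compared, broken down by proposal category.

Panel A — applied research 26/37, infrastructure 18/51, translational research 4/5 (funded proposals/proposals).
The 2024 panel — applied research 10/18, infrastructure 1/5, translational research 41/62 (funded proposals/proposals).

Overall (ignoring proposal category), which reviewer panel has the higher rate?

Applied research: Panel A 26/37 = 70.3%, the 2024 panel 10/18 = 55.6% → Panel A
Infrastructure: Panel A 18/51 = 35.3%, the 2024 panel 1/5 = 20.0% → Panel A
Translational research: Panel A 4/5 = 80.0%, the 2024 panel 41/62 = 66.1% → Panel A
Overall: Panel A 48/93 = 51.6%, the 2024 panel 52/85 = 61.2% → the 2024 panel
(Panel A wins every proposal group but the 2024 panel wins overall — Panel A's proposals skew toward the low-rate infrastructure group.)

the 2024 panel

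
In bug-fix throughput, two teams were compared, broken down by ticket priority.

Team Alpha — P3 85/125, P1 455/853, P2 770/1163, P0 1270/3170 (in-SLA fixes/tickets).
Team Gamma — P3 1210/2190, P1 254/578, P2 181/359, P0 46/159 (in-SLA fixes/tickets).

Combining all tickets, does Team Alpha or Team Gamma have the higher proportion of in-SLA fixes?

P3: Team Alpha 85/125 = 68.0%, Team Gamma 1210/2190 = 55.3% → Team Alpha
P1: Team Alpha 455/853 = 53.3%, Team Gamma 254/578 = 43.9% → Team Alpha
P2: Team Alpha 770/1163 = 66.2%, Team Gamma 181/359 = 50.4% → Team Alpha
P0: Team Alpha 1270/3170 = 40.1%, Team Gamma 46/159 = 28.9% → Team Alpha
Overall: Team Alpha 2580/5311 = 48.6%, Team Gamma 1691/3286 = 51.5% → Team Gamma
(Team Alpha wins every ticket group but Team Gamma wins overall — Team Alpha's tickets skew toward the low-rate P0 group.)

Team Gamma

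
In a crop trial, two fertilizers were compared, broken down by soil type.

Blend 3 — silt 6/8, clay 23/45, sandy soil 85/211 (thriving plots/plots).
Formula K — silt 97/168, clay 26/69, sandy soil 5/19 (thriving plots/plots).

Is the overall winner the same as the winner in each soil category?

Silt: Blend 3 6/8 = 75.0%, Formula K 97/168 = 57.7% → Blend 3
Clay: Blend 3 23/45 = 51.1%, Formula K 26/69 = 37.7% → Blend 3
Sandy soil: Blend 3 85/211 = 40.3%, Formula K 5/19 = 26.3% → Blend 3
Overall: Blend 3 114/264 = 43.2%, Formula K 128/256 = 50.0% → Formula K
Blend 3 wins each soil group but Formula K wins overall — the comparison reverses. Blend 3's plots skew toward sandy soil, which has a lower base rate.

No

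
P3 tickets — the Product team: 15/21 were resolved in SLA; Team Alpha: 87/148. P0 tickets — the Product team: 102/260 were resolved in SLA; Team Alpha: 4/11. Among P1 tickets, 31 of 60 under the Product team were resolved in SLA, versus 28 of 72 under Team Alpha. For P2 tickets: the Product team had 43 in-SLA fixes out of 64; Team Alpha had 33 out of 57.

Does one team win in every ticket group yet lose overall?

P3: the Product team 15/21 = 71.4%, Team Alpha 87/148 = 58.8% → the Product team
P0: the Product team 102/260 = 39.2%, Team Alpha 4/11 = 36.4% → the Product team
P1: the Product team 31/60 = 51.7%, Team Alpha 28/72 = 38.9% → the Product team
P2: the Product team 43/64 = 67.2%, Team Alpha 33/57 = 57.9% → the Product team
Overall: the Product team 191/405 = 47.2%, Team Alpha 152/288 = 52.8% → Team Alpha
The Product team wins each ticket group but Team Alpha wins overall — the comparison reverses. The Product team's tickets skew toward P0, which has a lower base rate.

Yes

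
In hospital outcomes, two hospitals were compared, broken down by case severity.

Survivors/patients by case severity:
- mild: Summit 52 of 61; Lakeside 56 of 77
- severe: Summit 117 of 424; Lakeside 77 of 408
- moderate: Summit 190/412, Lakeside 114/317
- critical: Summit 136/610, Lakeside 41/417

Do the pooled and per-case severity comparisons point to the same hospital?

Yes

Mild: Summit 52/61 = 85.2%, Lakeside 56/77 = 72.7% → Summit
Severe: Summit 117/424 = 27.6%, Lakeside 77/408 = 18.9% → Summit
Moderate: Summit 190/412 = 46.1%, Lakeside 114/317 = 36.0% → Summit
Critical: Summit 136/610 = 22.3%, Lakeside 41/417 = 9.8% → Summit
Overall: Summit 495/1507 = 32.8%, Lakeside 288/1219 = 23.6% → Summit
Summit wins overall and in every case group — no reversal.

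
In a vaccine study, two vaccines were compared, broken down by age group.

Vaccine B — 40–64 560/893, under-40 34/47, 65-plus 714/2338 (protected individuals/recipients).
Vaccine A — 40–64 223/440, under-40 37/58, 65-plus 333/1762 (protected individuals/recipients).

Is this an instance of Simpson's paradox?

40–64: Vaccine B 560/893 = 62.7%, Vaccine A 223/440 = 50.7% → Vaccine B
Under-40: Vaccine B 34/47 = 72.3%, Vaccine A 37/58 = 63.8% → Vaccine B
65-plus: Vaccine B 714/2338 = 30.5%, Vaccine A 333/1762 = 18.9% → Vaccine B
Overall: Vaccine B 1308/3278 = 39.9%, Vaccine A 593/2260 = 26.2% → Vaccine B
Vaccine B wins overall and in every age group — no reversal.

No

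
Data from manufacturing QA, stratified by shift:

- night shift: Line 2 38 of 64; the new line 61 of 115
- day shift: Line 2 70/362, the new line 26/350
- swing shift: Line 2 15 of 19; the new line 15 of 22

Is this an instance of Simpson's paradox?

No

Night shift: Line 2 38/64 = 59.4%, the new line 61/115 = 53.0% → Line 2
Day shift: Line 2 70/362 = 19.3%, the new line 26/350 = 7.4% → Line 2
Swing shift: Line 2 15/19 = 78.9%, the new line 15/22 = 68.2% → Line 2
Overall: Line 2 123/445 = 27.6%, the new line 102/487 = 20.9% → Line 2
Line 2 wins overall and in every shift group — no reversal.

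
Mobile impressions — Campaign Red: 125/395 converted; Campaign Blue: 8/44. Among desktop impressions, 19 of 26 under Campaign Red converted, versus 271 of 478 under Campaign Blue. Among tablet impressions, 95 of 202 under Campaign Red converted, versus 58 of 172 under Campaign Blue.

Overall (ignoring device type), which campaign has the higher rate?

Campaign Blue

Mobile: Campaign Red 125/395 = 31.6%, Campaign Blue 8/44 = 18.2% → Campaign Red
Desktop: Campaign Red 19/26 = 73.1%, Campaign Blue 271/478 = 56.7% → Campaign Red
Tablet: Campaign Red 95/202 = 47.0%, Campaign Blue 58/172 = 33.7% → Campaign Red
Overall: Campaign Red 239/623 = 38.4%, Campaign Blue 337/694 = 48.6% → Campaign Blue
(Campaign Red wins every device group but Campaign Blue wins overall — Campaign Red's impressions skew toward the low-rate mobile group.)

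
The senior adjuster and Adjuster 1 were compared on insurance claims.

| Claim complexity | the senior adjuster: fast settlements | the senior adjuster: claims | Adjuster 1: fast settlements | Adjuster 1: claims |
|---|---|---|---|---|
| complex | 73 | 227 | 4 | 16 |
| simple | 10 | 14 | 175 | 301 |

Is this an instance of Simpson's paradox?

Yes

Complex: the senior adjuster 73/227 = 32.2%, Adjuster 1 4/16 = 25.0% → the senior adjuster
Simple: the senior adjuster 10/14 = 71.4%, Adjuster 1 175/301 = 58.1% → the senior adjuster
Overall: the senior adjuster 83/241 = 34.4%, Adjuster 1 179/317 = 56.5% → Adjuster 1
The senior adjuster wins each claim group but Adjuster 1 wins overall — the comparison reverses. The senior adjuster's claims skew toward complex, which has a lower base rate.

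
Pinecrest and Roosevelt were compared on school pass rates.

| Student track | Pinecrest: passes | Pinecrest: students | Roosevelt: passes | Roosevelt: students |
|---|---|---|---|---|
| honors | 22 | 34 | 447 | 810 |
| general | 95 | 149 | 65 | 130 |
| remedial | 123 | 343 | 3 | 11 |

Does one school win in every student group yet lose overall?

Yes

Honors: Pinecrest 22/34 = 64.7%, Roosevelt 447/810 = 55.2% → Pinecrest
General: Pinecrest 95/149 = 63.8%, Roosevelt 65/130 = 50.0% → Pinecrest
Remedial: Pinecrest 123/343 = 35.9%, Roosevelt 3/11 = 27.3% → Pinecrest
Overall: Pinecrest 240/526 = 45.6%, Roosevelt 515/951 = 54.2% → Roosevelt
Pinecrest wins each student group but Roosevelt wins overall — the comparison reverses. Pinecrest's students skew toward remedial, which has a lower base rate.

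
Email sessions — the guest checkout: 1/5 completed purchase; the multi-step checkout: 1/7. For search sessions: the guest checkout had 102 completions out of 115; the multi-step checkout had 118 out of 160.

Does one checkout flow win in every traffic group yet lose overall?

No

Email: the guest checkout 1/5 = 20.0%, the multi-step checkout 1/7 = 14.3% → the guest checkout
Search: the guest checkout 102/115 = 88.7%, the multi-step checkout 118/160 = 73.8% → the guest checkout
Overall: the guest checkout 103/120 = 85.8%, the multi-step checkout 119/167 = 71.3% → the guest checkout
The guest checkout wins overall and in every traffic group — no reversal.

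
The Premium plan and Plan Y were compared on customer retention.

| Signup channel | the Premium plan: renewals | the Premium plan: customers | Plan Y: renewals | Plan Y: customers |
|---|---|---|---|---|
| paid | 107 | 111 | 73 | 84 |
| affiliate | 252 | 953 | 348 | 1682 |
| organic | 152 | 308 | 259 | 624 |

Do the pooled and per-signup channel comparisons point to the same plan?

Paid: the Premium plan 107/111 = 96.4%, Plan Y 73/84 = 86.9% → the Premium plan
Affiliate: the Premium plan 252/953 = 26.4%, Plan Y 348/1682 = 20.7% → the Premium plan
Organic: the Premium plan 152/308 = 49.4%, Plan Y 259/624 = 41.5% → the Premium plan
Overall: the Premium plan 511/1372 = 37.2%, Plan Y 680/2390 = 28.5% → the Premium plan
The Premium plan wins overall and in every signup group — no reversal.

Yes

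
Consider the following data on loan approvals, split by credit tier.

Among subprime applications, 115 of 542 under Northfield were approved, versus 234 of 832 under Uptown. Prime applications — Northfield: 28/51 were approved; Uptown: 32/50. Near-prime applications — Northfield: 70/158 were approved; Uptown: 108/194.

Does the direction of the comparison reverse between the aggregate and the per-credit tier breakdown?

Subprime: Northfield 115/542 = 21.2%, Uptown 234/832 = 28.1% → Uptown
Prime: Northfield 28/51 = 54.9%, Uptown 32/50 = 64.0% → Uptown
Near-prime: Northfield 70/158 = 44.3%, Uptown 108/194 = 55.7% → Uptown
Overall: Northfield 213/751 = 28.4%, Uptown 374/1076 = 34.8% → Uptown
Uptown wins overall and in every credit group — no reversal.

No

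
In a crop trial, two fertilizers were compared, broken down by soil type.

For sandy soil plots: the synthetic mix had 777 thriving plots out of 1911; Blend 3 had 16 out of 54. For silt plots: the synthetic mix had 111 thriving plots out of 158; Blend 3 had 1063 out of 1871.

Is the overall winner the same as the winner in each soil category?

Sandy soil: the synthetic mix 777/1911 = 40.7%, Blend 3 16/54 = 29.6% → the synthetic mix
Silt: the synthetic mix 111/158 = 70.3%, Blend 3 1063/1871 = 56.8% → the synthetic mix
Overall: the synthetic mix 888/2069 = 42.9%, Blend 3 1079/1925 = 56.1% → Blend 3
The synthetic mix wins each soil group but Blend 3 wins overall — the comparison reverses. The synthetic mix's plots skew toward sandy soil, which has a lower base rate.

No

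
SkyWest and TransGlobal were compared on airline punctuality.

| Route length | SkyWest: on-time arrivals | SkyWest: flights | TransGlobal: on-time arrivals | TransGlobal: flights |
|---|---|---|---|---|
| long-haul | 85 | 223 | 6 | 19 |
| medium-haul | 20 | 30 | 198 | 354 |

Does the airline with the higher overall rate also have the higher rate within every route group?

Long-haul: SkyWest 85/223 = 38.1%, TransGlobal 6/19 = 31.6% → SkyWest
Medium-haul: SkyWest 20/30 = 66.7%, TransGlobal 198/354 = 55.9% → SkyWest
Overall: SkyWest 105/253 = 41.5%, TransGlobal 204/373 = 54.7% → TransGlobal
SkyWest wins each route group but TransGlobal wins overall — the comparison reverses. SkyWest's flights skew toward long-haul, which has a lower base rate.

No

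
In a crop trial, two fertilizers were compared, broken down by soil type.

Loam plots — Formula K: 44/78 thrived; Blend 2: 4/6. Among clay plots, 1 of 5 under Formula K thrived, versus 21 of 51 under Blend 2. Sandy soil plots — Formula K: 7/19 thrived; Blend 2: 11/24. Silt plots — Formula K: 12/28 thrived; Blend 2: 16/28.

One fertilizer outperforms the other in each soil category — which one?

Blend 2

Loam: Formula K 44/78 = 56.4%, Blend 2 4/6 = 66.7% → Blend 2
Clay: Formula K 1/5 = 20.0%, Blend 2 21/51 = 41.2% → Blend 2
Sandy soil: Formula K 7/19 = 36.8%, Blend 2 11/24 = 45.8% → Blend 2
Silt: Formula K 12/28 = 42.9%, Blend 2 16/28 = 57.1% → Blend 2
Blend 2 has the higher rate in all 4 groups.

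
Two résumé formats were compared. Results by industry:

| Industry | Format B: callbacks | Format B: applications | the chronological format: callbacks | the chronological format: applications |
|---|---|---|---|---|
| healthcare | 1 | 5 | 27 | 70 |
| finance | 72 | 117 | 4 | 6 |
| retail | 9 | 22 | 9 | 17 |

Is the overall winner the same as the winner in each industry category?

No

Healthcare: Format B 1/5 = 20.0%, the chronological format 27/70 = 38.6% → the chronological format
Finance: Format B 72/117 = 61.5%, the chronological format 4/6 = 66.7% → the chronological format
Retail: Format B 9/22 = 40.9%, the chronological format 9/17 = 52.9% → the chronological format
Overall: Format B 82/144 = 56.9%, the chronological format 40/93 = 43.0% → Format B
The chronological format wins each industry group but Format B wins overall — the comparison reverses. The chronological format's applications skew toward healthcare, which has a lower base rate.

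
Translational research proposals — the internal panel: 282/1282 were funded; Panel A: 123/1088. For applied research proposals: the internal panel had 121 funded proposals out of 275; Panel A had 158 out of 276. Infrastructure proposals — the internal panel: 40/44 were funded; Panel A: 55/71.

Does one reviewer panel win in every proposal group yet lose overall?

No

Translational research: the internal panel 282/1282 = 22.0%, Panel A 123/1088 = 11.3% → the internal panel
Applied research: the internal panel 121/275 = 44.0%, Panel A 158/276 = 57.2% → Panel A
Infrastructure: the internal panel 40/44 = 90.9%, Panel A 55/71 = 77.5% → the internal panel
Overall: the internal panel 443/1601 = 27.7%, Panel A 336/1435 = 23.4% → the internal panel
Neither sweeps: the internal panel wins 2 of 3 groups, Panel A wins 1. The internal panel wins overall but not every group — no Simpson reversal.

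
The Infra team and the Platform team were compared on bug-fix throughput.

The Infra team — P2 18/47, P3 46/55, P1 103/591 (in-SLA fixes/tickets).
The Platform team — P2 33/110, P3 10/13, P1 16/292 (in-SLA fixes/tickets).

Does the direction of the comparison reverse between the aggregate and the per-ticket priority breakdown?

No

P2: the Infra team 18/47 = 38.3%, the Platform team 33/110 = 30.0% → the Infra team
P3: the Infra team 46/55 = 83.6%, the Platform team 10/13 = 76.9% → the Infra team
P1: the Infra team 103/591 = 17.4%, the Platform team 16/292 = 5.5% → the Infra team
Overall: the Infra team 167/693 = 24.1%, the Platform team 59/415 = 14.2% → the Infra team
The Infra team wins overall and in every ticket group — no reversal.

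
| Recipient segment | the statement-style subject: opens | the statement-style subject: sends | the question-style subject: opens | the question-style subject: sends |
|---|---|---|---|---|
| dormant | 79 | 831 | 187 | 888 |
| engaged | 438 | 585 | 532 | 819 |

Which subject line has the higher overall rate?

Dormant: the statement-style subject 79/831 = 9.5%, the question-style subject 187/888 = 21.1% → the question-style subject
Engaged: the statement-style subject 438/585 = 74.9%, the question-style subject 532/819 = 65.0% → the statement-style subject
Overall: the statement-style subject 517/1416 = 36.5%, the question-style subject 719/1707 = 42.1% → the question-style subject
(Neither sweeps every recipient group, but the question-style subject has the higher pooled rate.)

the question-style subject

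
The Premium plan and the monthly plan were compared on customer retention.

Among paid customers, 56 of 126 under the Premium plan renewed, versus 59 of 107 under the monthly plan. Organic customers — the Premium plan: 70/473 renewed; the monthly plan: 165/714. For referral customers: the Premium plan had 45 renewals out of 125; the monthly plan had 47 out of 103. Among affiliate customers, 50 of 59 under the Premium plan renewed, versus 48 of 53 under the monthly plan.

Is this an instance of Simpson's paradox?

No

Paid: the Premium plan 56/126 = 44.4%, the monthly plan 59/107 = 55.1% → the monthly plan
Organic: the Premium plan 70/473 = 14.8%, the monthly plan 165/714 = 23.1% → the monthly plan
Referral: the Premium plan 45/125 = 36.0%, the monthly plan 47/103 = 45.6% → the monthly plan
Affiliate: the Premium plan 50/59 = 84.7%, the monthly plan 48/53 = 90.6% → the monthly plan
Overall: the Premium plan 221/783 = 28.2%, the monthly plan 319/977 = 32.7% → the monthly plan
The monthly plan wins overall and in every signup group — no reversal.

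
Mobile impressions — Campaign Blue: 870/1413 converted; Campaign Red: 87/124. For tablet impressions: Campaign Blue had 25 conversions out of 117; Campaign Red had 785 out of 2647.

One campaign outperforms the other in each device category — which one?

Campaign Red

Mobile: Campaign Blue 870/1413 = 61.6%, Campaign Red 87/124 = 70.2% → Campaign Red
Tablet: Campaign Blue 25/117 = 21.4%, Campaign Red 785/2647 = 29.7% → Campaign Red
Campaign Red has the higher rate in both groups.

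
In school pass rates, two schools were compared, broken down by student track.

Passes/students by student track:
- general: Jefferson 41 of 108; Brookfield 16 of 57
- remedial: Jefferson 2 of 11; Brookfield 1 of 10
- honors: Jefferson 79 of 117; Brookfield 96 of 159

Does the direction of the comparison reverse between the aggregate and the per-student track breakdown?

No

General: Jefferson 41/108 = 38.0%, Brookfield 16/57 = 28.1% → Jefferson
Remedial: Jefferson 2/11 = 18.2%, Brookfield 1/10 = 10.0% → Jefferson
Honors: Jefferson 79/117 = 67.5%, Brookfield 96/159 = 60.4% → Jefferson
Overall: Jefferson 122/236 = 51.7%, Brookfield 113/226 = 50.0% → Jefferson
Jefferson wins overall and in every student group — no reversal.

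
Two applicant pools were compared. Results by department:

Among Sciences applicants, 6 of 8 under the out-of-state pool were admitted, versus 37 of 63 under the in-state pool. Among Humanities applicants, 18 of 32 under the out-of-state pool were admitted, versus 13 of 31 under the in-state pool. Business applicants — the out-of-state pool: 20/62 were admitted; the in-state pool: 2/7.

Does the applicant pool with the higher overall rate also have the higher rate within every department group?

No

Sciences: the out-of-state pool 6/8 = 75.0%, the in-state pool 37/63 = 58.7% → the out-of-state pool
Humanities: the out-of-state pool 18/32 = 56.2%, the in-state pool 13/31 = 41.9% → the out-of-state pool
Business: the out-of-state pool 20/62 = 32.3%, the in-state pool 2/7 = 28.6% → the out-of-state pool
Overall: the out-of-state pool 44/102 = 43.1%, the in-state pool 52/101 = 51.5% → the in-state pool
The out-of-state pool wins each department group but the in-state pool wins overall — the comparison reverses. The out-of-state pool's applicants skew toward Business, which has a lower base rate.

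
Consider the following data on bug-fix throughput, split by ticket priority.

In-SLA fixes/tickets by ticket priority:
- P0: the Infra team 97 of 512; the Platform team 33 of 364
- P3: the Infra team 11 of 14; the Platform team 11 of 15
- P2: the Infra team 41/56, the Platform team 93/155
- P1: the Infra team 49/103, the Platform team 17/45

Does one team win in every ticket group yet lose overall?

No

P0: the Infra team 97/512 = 18.9%, the Platform team 33/364 = 9.1% → the Infra team
P3: the Infra team 11/14 = 78.6%, the Platform team 11/15 = 73.3% → the Infra team
P2: the Infra team 41/56 = 73.2%, the Platform team 93/155 = 60.0% → the Infra team
P1: the Infra team 49/103 = 47.6%, the Platform team 17/45 = 37.8% → the Infra team
Overall: the Infra team 198/685 = 28.9%, the Platform team 154/579 = 26.6% → the Infra team
The Infra team wins overall and in every ticket group — no reversal.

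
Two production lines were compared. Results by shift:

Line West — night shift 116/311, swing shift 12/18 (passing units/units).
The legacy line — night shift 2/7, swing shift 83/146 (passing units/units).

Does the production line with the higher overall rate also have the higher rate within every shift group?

No

Night shift: Line West 116/311 = 37.3%, the legacy line 2/7 = 28.6% → Line West
Swing shift: Line West 12/18 = 66.7%, the legacy line 83/146 = 56.8% → Line West
Overall: Line West 128/329 = 38.9%, the legacy line 85/153 = 55.6% → the legacy line
Line West wins each shift group but the legacy line wins overall — the comparison reverses. Line West's units skew toward night shift, which has a lower base rate.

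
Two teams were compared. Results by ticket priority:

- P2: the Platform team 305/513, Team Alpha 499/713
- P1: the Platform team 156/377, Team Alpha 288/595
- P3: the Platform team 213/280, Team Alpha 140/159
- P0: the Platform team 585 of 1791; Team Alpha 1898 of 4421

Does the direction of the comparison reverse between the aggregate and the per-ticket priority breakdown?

No

P2: the Platform team 305/513 = 59.5%, Team Alpha 499/713 = 70.0% → Team Alpha
P1: the Platform team 156/377 = 41.4%, Team Alpha 288/595 = 48.4% → Team Alpha
P3: the Platform team 213/280 = 76.1%, Team Alpha 140/159 = 88.1% → Team Alpha
P0: the Platform team 585/1791 = 32.7%, Team Alpha 1898/4421 = 42.9% → Team Alpha
Overall: the Platform team 1259/2961 = 42.5%, Team Alpha 2825/5888 = 48.0% → Team Alpha
Team Alpha wins overall and in every ticket group — no reversal.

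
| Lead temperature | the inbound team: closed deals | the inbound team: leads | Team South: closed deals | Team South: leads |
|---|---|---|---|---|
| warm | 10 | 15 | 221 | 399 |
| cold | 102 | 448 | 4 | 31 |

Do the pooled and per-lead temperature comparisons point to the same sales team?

No

Warm: the inbound team 10/15 = 66.7%, Team South 221/399 = 55.4% → the inbound team
Cold: the inbound team 102/448 = 22.8%, Team South 4/31 = 12.9% → the inbound team
Overall: the inbound team 112/463 = 24.2%, Team South 225/430 = 52.3% → Team South
The inbound team wins each lead group but Team South wins overall — the comparison reverses. The inbound team's leads skew toward cold, which has a lower base rate.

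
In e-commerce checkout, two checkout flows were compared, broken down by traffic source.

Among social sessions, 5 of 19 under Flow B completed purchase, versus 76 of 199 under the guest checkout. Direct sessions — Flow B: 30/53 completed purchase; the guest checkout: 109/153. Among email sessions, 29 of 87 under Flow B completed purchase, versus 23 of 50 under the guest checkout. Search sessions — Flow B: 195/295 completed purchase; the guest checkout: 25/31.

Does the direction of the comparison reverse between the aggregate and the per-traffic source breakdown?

Social: Flow B 5/19 = 26.3%, the guest checkout 76/199 = 38.2% → the guest checkout
Direct: Flow B 30/53 = 56.6%, the guest checkout 109/153 = 71.2% → the guest checkout
Email: Flow B 29/87 = 33.3%, the guest checkout 23/50 = 46.0% → the guest checkout
Search: Flow B 195/295 = 66.1%, the guest checkout 25/31 = 80.6% → the guest checkout
Overall: Flow B 259/454 = 57.0%, the guest checkout 233/433 = 53.8% → Flow B
The guest checkout wins each traffic group but Flow B wins overall — the comparison reverses. The guest checkout's sessions skew toward social, which has a lower base rate.

Yes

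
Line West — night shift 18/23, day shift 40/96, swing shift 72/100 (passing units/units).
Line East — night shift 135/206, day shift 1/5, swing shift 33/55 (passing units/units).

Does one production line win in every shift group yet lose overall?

Yes

Night shift: Line West 18/23 = 78.3%, Line East 135/206 = 65.5% → Line West
Day shift: Line West 40/96 = 41.7%, Line East 1/5 = 20.0% → Line West
Swing shift: Line West 72/100 = 72.0%, Line East 33/55 = 60.0% → Line West
Overall: Line West 130/219 = 59.4%, Line East 169/266 = 63.5% → Line East
Line West wins each shift group but Line East wins overall — the comparison reverses. Line West's units skew toward day shift, which has a lower base rate.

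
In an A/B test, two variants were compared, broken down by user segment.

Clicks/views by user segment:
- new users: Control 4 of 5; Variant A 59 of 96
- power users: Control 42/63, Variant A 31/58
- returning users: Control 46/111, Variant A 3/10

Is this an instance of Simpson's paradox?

New users: Control 4/5 = 80.0%, Variant A 59/96 = 61.5% → Control
Power users: Control 42/63 = 66.7%, Variant A 31/58 = 53.4% → Control
Returning users: Control 46/111 = 41.4%, Variant A 3/10 = 30.0% → Control
Overall: Control 92/179 = 51.4%, Variant A 93/164 = 56.7% → Variant A
Control wins each user group but Variant A wins overall — the comparison reverses. Control's views skew toward returning users, which has a lower base rate.

Yes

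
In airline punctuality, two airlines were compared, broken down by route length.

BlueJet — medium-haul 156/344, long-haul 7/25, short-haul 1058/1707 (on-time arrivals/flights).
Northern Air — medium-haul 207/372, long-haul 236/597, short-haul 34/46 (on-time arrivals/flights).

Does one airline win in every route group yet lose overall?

Yes

Medium-haul: BlueJet 156/344 = 45.3%, Northern Air 207/372 = 55.6% → Northern Air
Long-haul: BlueJet 7/25 = 28.0%, Northern Air 236/597 = 39.5% → Northern Air
Short-haul: BlueJet 1058/1707 = 62.0%, Northern Air 34/46 = 73.9% → Northern Air
Overall: BlueJet 1221/2076 = 58.8%, Northern Air 477/1015 = 47.0% → BlueJet
Northern Air wins each route group but BlueJet wins overall — the comparison reverses. Northern Air's flights skew toward long-haul, which has a lower base rate.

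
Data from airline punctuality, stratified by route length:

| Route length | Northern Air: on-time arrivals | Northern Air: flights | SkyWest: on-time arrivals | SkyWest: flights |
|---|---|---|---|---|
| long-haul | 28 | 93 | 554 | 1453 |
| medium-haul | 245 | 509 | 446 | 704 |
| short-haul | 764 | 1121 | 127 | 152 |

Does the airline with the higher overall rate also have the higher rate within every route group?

No

Long-haul: Northern Air 28/93 = 30.1%, SkyWest 554/1453 = 38.1% → SkyWest
Medium-haul: Northern Air 245/509 = 48.1%, SkyWest 446/704 = 63.4% → SkyWest
Short-haul: Northern Air 764/1121 = 68.2%, SkyWest 127/152 = 83.6% → SkyWest
Overall: Northern Air 1037/1723 = 60.2%, SkyWest 1127/2309 = 48.8% → Northern Air
SkyWest wins each route group but Northern Air wins overall — the comparison reverses. SkyWest's flights skew toward long-haul, which has a lower base rate.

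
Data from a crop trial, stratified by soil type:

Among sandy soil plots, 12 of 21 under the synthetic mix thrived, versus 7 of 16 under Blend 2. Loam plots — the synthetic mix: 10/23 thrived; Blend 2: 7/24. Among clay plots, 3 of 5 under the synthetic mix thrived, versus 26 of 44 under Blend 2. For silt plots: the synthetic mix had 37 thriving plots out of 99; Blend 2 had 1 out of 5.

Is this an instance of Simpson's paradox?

Sandy soil: the synthetic mix 12/21 = 57.1%, Blend 2 7/16 = 43.8% → the synthetic mix
Loam: the synthetic mix 10/23 = 43.5%, Blend 2 7/24 = 29.2% → the synthetic mix
Clay: the synthetic mix 3/5 = 60.0%, Blend 2 26/44 = 59.1% → the synthetic mix
Silt: the synthetic mix 37/99 = 37.4%, Blend 2 1/5 = 20.0% → the synthetic mix
Overall: the synthetic mix 62/148 = 41.9%, Blend 2 41/89 = 46.1% → Blend 2
The synthetic mix wins each soil group but Blend 2 wins overall — the comparison reverses. The synthetic mix's plots skew toward silt, which has a lower base rate.

Yes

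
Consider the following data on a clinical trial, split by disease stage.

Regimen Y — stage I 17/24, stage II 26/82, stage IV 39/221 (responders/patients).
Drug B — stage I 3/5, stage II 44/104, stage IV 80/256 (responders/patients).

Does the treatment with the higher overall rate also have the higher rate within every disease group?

No

Stage I: Regimen Y 17/24 = 70.8%, Drug B 3/5 = 60.0% → Regimen Y
Stage II: Regimen Y 26/82 = 31.7%, Drug B 44/104 = 42.3% → Drug B
Stage IV: Regimen Y 39/221 = 17.6%, Drug B 80/256 = 31.2% → Drug B
Overall: Regimen Y 82/327 = 25.1%, Drug B 127/365 = 34.8% → Drug B
Neither sweeps: Regimen Y wins 1 of 3 groups, Drug B wins 2. Drug B wins overall but not every group — no Simpson reversal.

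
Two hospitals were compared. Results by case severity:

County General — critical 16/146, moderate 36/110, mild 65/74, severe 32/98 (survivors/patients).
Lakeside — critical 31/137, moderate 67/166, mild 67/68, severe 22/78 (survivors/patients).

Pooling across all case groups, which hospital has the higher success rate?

Lakeside

Critical: County General 16/146 = 11.0%, Lakeside 31/137 = 22.6% → Lakeside
Moderate: County General 36/110 = 32.7%, Lakeside 67/166 = 40.4% → Lakeside
Mild: County General 65/74 = 87.8%, Lakeside 67/68 = 98.5% → Lakeside
Severe: County General 32/98 = 32.7%, Lakeside 22/78 = 28.2% → County General
Overall: County General 149/428 = 34.8%, Lakeside 187/449 = 41.6% → Lakeside
(Neither sweeps every case group, but Lakeside has the higher pooled rate.)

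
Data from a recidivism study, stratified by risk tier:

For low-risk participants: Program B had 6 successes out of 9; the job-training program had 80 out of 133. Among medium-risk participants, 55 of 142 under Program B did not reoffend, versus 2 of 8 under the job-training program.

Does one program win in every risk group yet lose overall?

Low-risk: Program B 6/9 = 66.7%, the job-training program 80/133 = 60.2% → Program B
Medium-risk: Program B 55/142 = 38.7%, the job-training program 2/8 = 25.0% → Program B
Overall: Program B 61/151 = 40.4%, the job-training program 82/141 = 58.2% → the job-training program
Program B wins each risk group but the job-training program wins overall — the comparison reverses. Program B's participants skew toward medium-risk, which has a lower base rate.

Yes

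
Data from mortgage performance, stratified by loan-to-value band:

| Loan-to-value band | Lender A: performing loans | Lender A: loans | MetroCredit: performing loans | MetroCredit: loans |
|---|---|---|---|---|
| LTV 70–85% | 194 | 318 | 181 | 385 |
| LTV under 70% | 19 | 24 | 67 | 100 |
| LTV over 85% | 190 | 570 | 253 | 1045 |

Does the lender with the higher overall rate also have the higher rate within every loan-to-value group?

LTV 70–85%: Lender A 194/318 = 61.0%, MetroCredit 181/385 = 47.0% → Lender A
LTV under 70%: Lender A 19/24 = 79.2%, MetroCredit 67/100 = 67.0% → Lender A
LTV over 85%: Lender A 190/570 = 33.3%, MetroCredit 253/1045 = 24.2% → Lender A
Overall: Lender A 403/912 = 44.2%, MetroCredit 501/1530 = 32.7% → Lender A
Lender A wins overall and in every loan-to-value group — no reversal.

Yes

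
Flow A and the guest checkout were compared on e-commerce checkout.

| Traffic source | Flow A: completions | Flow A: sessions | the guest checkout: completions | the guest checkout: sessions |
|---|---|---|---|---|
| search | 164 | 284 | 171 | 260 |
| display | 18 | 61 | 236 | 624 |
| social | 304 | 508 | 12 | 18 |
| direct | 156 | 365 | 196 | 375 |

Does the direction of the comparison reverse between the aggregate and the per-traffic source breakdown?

Yes

Search: Flow A 164/284 = 57.7%, the guest checkout 171/260 = 65.8% → the guest checkout
Display: Flow A 18/61 = 29.5%, the guest checkout 236/624 = 37.8% → the guest checkout
Social: Flow A 304/508 = 59.8%, the guest checkout 12/18 = 66.7% → the guest checkout
Direct: Flow A 156/365 = 42.7%, the guest checkout 196/375 = 52.3% → the guest checkout
Overall: Flow A 642/1218 = 52.7%, the guest checkout 615/1277 = 48.2% → Flow A
The guest checkout wins each traffic group but Flow A wins overall — the comparison reverses. The guest checkout's sessions skew toward display, which has a lower base rate.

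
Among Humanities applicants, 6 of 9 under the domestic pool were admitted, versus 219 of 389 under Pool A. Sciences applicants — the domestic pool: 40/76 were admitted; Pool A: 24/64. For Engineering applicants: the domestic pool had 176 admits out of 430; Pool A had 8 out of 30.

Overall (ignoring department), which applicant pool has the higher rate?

Humanities: the domestic pool 6/9 = 66.7%, Pool A 219/389 = 56.3% → the domestic pool
Sciences: the domestic pool 40/76 = 52.6%, Pool A 24/64 = 37.5% → the domestic pool
Engineering: the domestic pool 176/430 = 40.9%, Pool A 8/30 = 26.7% → the domestic pool
Overall: the domestic pool 222/515 = 43.1%, Pool A 251/483 = 52.0% → Pool A
(The domestic pool wins every department group but Pool A wins overall — the domestic pool's applicants skew toward the low-rate Engineering group.)

Pool A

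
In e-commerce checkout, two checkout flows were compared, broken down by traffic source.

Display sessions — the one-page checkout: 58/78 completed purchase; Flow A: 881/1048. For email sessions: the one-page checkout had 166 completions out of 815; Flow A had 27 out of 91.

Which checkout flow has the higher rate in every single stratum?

Display: the one-page checkout 58/78 = 74.4%, Flow A 881/1048 = 84.1% → Flow A
Email: the one-page checkout 166/815 = 20.4%, Flow A 27/91 = 29.7% → Flow A
Flow A has the higher rate in both groups.

Flow A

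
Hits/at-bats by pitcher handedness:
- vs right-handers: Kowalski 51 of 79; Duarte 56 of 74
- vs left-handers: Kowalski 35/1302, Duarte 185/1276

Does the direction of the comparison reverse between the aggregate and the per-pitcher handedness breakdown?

Vs right-handers: Kowalski 51/79 = 64.6%, Duarte 56/74 = 75.7% → Duarte
Vs left-handers: Kowalski 35/1302 = 2.7%, Duarte 185/1276 = 14.5% → Duarte
Overall: Kowalski 86/1381 = 6.2%, Duarte 241/1350 = 17.9% → Duarte
Duarte wins overall and in every pitcher group — no reversal.

No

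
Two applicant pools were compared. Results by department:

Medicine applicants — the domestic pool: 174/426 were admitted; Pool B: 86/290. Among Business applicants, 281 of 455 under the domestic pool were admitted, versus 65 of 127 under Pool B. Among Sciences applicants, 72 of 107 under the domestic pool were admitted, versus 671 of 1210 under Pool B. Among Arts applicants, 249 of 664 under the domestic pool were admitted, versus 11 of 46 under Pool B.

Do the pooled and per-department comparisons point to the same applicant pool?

No

Medicine: the domestic pool 174/426 = 40.8%, Pool B 86/290 = 29.7% → the domestic pool
Business: the domestic pool 281/455 = 61.8%, Pool B 65/127 = 51.2% → the domestic pool
Sciences: the domestic pool 72/107 = 67.3%, Pool B 671/1210 = 55.5% → the domestic pool
Arts: the domestic pool 249/664 = 37.5%, Pool B 11/46 = 23.9% → the domestic pool
Overall: the domestic pool 776/1652 = 47.0%, Pool B 833/1673 = 49.8% → Pool B
The domestic pool wins each department group but Pool B wins overall — the comparison reverses. The domestic pool's applicants skew toward Arts, which has a lower base rate.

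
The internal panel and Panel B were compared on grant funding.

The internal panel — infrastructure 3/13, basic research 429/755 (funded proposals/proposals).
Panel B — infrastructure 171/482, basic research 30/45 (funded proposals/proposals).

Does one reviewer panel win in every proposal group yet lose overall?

Infrastructure: the internal panel 3/13 = 23.1%, Panel B 171/482 = 35.5% → Panel B
Basic research: the internal panel 429/755 = 56.8%, Panel B 30/45 = 66.7% → Panel B
Overall: the internal panel 432/768 = 56.2%, Panel B 201/527 = 38.1% → the internal panel
Panel B wins each proposal group but the internal panel wins overall — the comparison reverses. Panel B's proposals skew toward infrastructure, which has a lower base rate.

Yes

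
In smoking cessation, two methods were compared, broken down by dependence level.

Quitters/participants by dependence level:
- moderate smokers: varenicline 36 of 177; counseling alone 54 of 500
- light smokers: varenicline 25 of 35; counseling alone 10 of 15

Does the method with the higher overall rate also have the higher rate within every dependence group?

Yes

Moderate smokers: varenicline 36/177 = 20.3%, counseling alone 54/500 = 10.8% → varenicline
Light smokers: varenicline 25/35 = 71.4%, counseling alone 10/15 = 66.7% → varenicline
Overall: varenicline 61/212 = 28.8%, counseling alone 64/515 = 12.4% → varenicline
Varenicline wins overall and in every dependence group — no reversal.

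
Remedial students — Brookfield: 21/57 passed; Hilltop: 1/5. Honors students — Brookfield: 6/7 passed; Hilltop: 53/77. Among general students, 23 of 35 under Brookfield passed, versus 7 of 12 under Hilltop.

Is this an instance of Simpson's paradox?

Yes

Remedial: Brookfield 21/57 = 36.8%, Hilltop 1/5 = 20.0% → Brookfield
Honors: Brookfield 6/7 = 85.7%, Hilltop 53/77 = 68.8% → Brookfield
General: Brookfield 23/35 = 65.7%, Hilltop 7/12 = 58.3% → Brookfield
Overall: Brookfield 50/99 = 50.5%, Hilltop 61/94 = 64.9% → Hilltop
Brookfield wins each student group but Hilltop wins overall — the comparison reverses. Brookfield's students skew toward remedial, which has a lower base rate.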